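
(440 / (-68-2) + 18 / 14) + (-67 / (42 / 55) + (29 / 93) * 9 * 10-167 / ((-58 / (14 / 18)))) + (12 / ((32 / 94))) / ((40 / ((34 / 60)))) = -5612476637 / 90619200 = -61.93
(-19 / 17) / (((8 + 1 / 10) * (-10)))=19 / 1377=0.01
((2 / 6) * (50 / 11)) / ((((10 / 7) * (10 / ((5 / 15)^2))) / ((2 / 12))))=7 / 3564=0.00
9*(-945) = -8505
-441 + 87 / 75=-10996 / 25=-439.84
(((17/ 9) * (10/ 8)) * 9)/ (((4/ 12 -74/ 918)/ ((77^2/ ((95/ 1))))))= 46263987/ 8816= 5247.73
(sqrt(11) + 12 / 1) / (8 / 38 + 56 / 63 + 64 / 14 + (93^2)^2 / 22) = 26334 * sqrt(11) / 89541974933 + 316008 / 89541974933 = 0.00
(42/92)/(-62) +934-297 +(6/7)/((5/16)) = 63858397/99820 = 639.74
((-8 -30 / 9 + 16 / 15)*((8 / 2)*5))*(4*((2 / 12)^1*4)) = -4928 / 9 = -547.56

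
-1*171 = -171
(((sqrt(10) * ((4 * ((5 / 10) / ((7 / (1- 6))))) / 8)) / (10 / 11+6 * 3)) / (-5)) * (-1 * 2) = -11 * sqrt(10) / 2912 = -0.01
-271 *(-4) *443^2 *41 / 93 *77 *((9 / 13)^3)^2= 795102851.13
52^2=2704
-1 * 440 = -440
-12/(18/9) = -6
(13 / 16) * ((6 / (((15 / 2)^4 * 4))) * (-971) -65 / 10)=-3053843 / 540000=-5.66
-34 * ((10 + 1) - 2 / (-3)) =-1190 / 3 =-396.67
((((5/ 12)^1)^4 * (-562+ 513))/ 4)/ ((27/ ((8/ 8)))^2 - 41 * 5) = -30625/ 43462656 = -0.00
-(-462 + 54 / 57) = 8760 / 19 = 461.05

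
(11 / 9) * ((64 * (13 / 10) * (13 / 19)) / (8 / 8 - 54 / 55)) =654368 / 171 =3826.71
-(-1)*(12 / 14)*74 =444 / 7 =63.43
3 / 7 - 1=-4 / 7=-0.57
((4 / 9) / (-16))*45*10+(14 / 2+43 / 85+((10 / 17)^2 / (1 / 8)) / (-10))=-15233 / 2890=-5.27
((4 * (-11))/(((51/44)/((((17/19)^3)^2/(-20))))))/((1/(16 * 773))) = 8499423025984/705688215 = 12044.16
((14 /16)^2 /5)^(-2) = 42.65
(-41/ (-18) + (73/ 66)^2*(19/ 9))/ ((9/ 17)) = 3239333/ 352836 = 9.18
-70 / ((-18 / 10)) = 350 / 9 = 38.89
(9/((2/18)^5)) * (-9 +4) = -2657205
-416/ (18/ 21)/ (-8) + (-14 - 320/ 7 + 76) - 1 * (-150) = 4766/ 21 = 226.95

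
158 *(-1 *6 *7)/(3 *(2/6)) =-6636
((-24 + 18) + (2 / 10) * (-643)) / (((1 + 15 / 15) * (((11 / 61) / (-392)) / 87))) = 700035756 / 55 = 12727922.84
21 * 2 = 42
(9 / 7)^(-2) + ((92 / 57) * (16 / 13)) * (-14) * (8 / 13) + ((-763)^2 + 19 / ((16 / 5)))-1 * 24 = 2422526807941 / 4161456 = 582134.43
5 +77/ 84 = 71/ 12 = 5.92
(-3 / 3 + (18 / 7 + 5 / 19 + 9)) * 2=2882 / 133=21.67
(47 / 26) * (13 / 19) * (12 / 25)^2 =3384 / 11875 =0.28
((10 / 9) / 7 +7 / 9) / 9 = 59 / 567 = 0.10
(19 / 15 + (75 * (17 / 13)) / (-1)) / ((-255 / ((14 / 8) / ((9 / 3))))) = 66073 / 298350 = 0.22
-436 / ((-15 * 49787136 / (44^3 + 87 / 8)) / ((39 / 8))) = 965769103 / 3982970880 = 0.24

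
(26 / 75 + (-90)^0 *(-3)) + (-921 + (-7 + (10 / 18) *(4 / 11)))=-2302867 / 2475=-930.45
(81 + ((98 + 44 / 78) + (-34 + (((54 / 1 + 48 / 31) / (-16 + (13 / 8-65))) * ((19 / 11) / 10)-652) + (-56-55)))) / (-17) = 26075918008 / 717813525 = 36.33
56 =56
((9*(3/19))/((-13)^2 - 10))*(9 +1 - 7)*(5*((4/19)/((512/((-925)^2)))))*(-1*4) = -115509375/612256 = -188.66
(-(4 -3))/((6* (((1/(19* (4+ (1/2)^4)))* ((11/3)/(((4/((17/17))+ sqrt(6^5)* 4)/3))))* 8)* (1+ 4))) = -741* sqrt(6)/176 -247/2112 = -10.43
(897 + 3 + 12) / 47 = 912 / 47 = 19.40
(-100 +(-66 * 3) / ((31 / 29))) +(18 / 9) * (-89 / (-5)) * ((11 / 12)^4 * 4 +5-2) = -31289833 / 401760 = -77.88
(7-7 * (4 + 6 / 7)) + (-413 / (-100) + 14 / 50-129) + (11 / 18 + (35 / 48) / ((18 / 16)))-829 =-2644193 / 2700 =-979.33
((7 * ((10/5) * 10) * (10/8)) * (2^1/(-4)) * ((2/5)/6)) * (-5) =175/6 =29.17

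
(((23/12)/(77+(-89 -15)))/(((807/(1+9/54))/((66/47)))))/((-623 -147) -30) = 1771/9831196800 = 0.00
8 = 8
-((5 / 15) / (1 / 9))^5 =-243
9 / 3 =3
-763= -763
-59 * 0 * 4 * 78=0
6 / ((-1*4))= -3 / 2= -1.50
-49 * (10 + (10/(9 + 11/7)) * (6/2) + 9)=-39592/37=-1070.05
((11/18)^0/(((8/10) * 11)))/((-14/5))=-25/616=-0.04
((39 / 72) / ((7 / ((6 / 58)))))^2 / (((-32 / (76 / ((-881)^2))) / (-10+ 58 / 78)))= 89167 / 49128681444864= 0.00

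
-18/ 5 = -3.60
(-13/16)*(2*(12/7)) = -39/14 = -2.79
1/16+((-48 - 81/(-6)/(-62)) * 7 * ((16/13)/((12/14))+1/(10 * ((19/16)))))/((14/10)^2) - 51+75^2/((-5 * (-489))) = -43390882915/139786192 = -310.41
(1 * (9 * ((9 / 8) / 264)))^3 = 0.00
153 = 153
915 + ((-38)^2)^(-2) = 1907899441/ 2085136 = 915.00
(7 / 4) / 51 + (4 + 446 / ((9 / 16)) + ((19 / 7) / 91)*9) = 310780381 / 389844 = 797.19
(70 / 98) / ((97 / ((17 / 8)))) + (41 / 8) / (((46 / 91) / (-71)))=-179863869 / 249872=-719.82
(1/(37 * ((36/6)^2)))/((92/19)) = 19/122544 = 0.00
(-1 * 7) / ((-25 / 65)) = 91 / 5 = 18.20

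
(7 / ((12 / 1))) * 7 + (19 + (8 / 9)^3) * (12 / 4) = 61421 / 972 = 63.19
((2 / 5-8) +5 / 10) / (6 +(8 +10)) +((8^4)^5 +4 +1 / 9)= 830103483316929825467 / 720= 1152921504606846979.82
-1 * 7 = -7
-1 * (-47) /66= 47 /66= 0.71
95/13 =7.31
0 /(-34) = 0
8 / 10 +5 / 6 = 49 / 30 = 1.63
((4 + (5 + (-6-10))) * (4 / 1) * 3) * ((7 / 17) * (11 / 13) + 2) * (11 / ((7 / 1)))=-68508 / 221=-309.99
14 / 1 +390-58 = 346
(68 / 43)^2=2.50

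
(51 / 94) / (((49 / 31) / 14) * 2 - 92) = -1581 / 267430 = -0.01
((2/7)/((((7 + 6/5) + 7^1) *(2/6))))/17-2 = -9029/4522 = -2.00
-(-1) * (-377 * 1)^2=142129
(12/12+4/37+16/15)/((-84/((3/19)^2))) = -0.00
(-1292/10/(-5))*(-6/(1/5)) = -3876/5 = -775.20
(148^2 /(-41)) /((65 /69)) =-1511376 /2665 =-567.12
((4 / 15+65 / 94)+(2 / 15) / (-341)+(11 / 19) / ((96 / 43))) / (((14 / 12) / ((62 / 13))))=177896767 / 35755720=4.98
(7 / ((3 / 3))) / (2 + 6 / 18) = 3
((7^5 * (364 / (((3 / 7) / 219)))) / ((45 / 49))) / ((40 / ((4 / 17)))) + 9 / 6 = 153182303647 / 7650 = 20023830.54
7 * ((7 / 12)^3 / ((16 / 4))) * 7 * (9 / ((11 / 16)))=16807 / 528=31.83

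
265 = 265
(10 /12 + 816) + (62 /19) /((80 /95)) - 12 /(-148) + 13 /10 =3650077 /4440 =822.09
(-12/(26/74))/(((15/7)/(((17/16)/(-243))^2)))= -74851/245643840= -0.00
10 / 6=5 / 3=1.67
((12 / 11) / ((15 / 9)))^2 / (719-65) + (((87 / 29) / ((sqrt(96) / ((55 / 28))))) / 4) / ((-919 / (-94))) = 216 / 329725 + 2585 * sqrt(6) / 411712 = 0.02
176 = 176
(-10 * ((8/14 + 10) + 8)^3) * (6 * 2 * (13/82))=-121855.93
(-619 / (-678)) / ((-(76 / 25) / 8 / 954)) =-4921050 / 2147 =-2292.06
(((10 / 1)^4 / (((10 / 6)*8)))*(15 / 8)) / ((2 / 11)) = 61875 / 8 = 7734.38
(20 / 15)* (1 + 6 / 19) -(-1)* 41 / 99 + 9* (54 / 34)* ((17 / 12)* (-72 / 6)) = -453004 / 1881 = -240.83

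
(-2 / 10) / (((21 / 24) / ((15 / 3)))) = -8 / 7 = -1.14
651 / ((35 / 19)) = 1767 / 5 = 353.40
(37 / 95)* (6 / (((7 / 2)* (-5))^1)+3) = 3441 / 3325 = 1.03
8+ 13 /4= 45 /4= 11.25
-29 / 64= -0.45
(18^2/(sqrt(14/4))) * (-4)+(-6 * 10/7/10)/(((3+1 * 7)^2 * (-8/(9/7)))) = -692.74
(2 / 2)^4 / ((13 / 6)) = 6 / 13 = 0.46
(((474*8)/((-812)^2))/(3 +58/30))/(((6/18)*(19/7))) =10665/8277122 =0.00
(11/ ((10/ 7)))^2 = 5929/ 100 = 59.29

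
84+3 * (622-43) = 1821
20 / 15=4 / 3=1.33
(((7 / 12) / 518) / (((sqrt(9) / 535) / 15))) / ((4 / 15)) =13375 / 1184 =11.30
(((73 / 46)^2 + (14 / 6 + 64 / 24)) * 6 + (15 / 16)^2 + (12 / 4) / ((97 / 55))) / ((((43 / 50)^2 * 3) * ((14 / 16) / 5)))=652571684375 / 5313153272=122.82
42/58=21/29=0.72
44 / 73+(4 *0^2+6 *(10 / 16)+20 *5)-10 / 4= 29741 / 292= 101.85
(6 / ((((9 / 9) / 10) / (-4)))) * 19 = -4560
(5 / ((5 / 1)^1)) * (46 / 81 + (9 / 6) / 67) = 6407 / 10854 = 0.59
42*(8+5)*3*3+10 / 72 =176909 / 36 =4914.14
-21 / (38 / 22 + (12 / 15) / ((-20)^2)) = -115500 / 9511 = -12.14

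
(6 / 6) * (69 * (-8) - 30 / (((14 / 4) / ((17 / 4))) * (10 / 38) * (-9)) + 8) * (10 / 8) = -660.77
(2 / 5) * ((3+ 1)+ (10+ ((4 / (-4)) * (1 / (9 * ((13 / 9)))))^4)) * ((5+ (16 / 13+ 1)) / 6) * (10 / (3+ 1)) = 6264395 / 371293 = 16.87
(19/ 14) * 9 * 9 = 1539/ 14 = 109.93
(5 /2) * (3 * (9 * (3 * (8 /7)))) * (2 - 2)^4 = 0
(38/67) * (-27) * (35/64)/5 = -3591/2144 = -1.67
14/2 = 7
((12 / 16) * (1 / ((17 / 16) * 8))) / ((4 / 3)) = 9 / 136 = 0.07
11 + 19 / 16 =12.19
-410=-410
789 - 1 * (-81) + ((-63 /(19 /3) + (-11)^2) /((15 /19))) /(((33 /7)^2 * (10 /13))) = 14345857 /16335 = 878.23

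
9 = 9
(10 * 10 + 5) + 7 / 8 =847 / 8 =105.88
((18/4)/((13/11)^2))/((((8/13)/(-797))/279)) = -242153307/208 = -1164198.59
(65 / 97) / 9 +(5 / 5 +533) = 466247 / 873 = 534.07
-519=-519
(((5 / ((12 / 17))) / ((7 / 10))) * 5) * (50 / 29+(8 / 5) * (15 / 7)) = 1111375 / 4263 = 260.70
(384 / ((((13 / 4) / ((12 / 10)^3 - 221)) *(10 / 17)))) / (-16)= 22365744 / 8125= 2752.71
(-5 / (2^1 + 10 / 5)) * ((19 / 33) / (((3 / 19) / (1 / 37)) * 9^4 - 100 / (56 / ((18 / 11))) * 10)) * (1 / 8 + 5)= -518035 / 5379275232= -0.00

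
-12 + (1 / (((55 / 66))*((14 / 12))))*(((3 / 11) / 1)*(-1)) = -4728 / 385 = -12.28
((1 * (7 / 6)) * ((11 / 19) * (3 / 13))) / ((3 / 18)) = 231 / 247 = 0.94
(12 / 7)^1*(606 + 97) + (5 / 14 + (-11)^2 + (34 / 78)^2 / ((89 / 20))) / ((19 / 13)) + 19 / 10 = 8933525413 / 6924645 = 1290.11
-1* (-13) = 13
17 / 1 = 17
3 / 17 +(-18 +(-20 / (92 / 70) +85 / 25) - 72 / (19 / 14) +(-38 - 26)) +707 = 20812583 / 37145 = 560.31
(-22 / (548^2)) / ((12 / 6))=-11 / 300304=-0.00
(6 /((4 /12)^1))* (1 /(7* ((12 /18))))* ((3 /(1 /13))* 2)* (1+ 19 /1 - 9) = 23166 /7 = 3309.43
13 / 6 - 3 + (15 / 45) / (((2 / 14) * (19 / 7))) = 1 / 38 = 0.03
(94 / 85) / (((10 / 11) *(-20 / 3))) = -0.18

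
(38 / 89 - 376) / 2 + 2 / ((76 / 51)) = -630555 / 3382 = -186.44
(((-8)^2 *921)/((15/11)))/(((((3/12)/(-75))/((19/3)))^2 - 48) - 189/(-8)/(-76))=-312088832000/348804373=-894.74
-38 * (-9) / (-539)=-342 / 539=-0.63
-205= -205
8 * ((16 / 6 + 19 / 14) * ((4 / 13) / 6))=104 / 63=1.65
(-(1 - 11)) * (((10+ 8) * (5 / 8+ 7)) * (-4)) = -5490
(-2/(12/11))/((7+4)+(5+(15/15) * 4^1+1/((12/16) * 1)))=-0.09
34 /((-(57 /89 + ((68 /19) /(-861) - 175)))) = 24751167 /126932507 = 0.19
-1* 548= -548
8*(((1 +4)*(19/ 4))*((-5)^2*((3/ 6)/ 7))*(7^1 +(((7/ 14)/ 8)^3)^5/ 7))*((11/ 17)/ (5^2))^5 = 6914691964519405511357737/ 250663124279880101291622400000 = 0.00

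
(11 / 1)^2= 121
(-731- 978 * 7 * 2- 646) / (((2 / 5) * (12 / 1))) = -25115 / 8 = -3139.38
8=8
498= 498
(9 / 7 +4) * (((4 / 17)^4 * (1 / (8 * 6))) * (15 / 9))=2960 / 5261823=0.00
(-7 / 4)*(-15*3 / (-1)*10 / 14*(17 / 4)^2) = -65025 / 64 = -1016.02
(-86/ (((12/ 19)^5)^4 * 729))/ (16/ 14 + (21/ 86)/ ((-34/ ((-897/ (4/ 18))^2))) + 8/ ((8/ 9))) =8270959449837294727242226243631/ 836665893239263544127353398493184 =0.01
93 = 93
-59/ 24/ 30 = -0.08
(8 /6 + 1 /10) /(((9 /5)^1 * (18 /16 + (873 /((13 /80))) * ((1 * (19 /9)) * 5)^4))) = 60372 /5056454885293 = 0.00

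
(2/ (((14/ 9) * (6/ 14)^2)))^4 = 2401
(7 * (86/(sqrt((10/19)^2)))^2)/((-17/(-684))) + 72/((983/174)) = 7519865.29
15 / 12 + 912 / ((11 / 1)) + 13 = 4275 / 44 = 97.16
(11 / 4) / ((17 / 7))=77 / 68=1.13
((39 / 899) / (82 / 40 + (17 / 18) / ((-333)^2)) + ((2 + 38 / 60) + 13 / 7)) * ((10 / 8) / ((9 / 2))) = 34852172366527 / 27809816596884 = 1.25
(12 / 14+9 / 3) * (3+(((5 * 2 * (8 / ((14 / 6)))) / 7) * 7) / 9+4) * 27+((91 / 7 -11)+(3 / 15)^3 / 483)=476608882 / 422625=1127.73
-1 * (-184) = 184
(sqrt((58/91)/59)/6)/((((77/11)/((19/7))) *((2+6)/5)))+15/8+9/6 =95 *sqrt(311402)/12627888+27/8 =3.38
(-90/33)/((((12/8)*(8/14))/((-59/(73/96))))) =198240/803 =246.87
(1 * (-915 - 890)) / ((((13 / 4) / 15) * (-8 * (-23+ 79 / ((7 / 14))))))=1805 / 234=7.71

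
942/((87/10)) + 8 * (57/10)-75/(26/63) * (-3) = 2635487/3770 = 699.07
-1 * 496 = -496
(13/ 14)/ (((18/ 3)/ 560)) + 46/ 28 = 3709/ 42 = 88.31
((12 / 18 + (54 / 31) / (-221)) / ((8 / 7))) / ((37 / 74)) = 1.15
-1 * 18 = -18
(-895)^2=801025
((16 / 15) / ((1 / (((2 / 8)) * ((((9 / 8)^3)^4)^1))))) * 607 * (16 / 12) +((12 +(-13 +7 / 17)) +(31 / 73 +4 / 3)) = 71010355661924749 / 79950816215040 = 888.18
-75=-75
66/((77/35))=30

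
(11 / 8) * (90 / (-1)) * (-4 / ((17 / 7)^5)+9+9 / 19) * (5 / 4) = -39336556050 / 26977283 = -1458.14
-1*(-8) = 8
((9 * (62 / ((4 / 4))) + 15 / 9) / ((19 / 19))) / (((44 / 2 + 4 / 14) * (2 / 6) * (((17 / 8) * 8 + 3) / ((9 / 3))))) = 11753 / 1040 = 11.30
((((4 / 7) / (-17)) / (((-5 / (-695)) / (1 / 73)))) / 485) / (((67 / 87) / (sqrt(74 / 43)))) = -48372 * sqrt(3182) / 12138214795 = -0.00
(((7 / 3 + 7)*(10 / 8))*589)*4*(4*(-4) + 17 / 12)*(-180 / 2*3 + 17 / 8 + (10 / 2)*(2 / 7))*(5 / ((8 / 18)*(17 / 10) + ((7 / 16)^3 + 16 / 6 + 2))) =98430852800000 / 1014859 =96989683.10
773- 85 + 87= 775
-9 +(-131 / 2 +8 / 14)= -1035 / 14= -73.93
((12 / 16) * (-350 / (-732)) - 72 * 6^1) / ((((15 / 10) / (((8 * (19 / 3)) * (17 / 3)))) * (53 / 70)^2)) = -666763021400 / 4626423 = -144120.64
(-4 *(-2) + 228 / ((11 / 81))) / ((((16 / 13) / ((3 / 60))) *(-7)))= -9.79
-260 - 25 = -285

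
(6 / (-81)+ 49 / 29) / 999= 1265 / 782217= 0.00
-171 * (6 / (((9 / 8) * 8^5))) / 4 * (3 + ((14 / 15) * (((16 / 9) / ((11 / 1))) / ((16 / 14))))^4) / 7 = -277220026127689 / 92954954695680000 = -0.00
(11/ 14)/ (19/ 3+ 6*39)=33/ 10094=0.00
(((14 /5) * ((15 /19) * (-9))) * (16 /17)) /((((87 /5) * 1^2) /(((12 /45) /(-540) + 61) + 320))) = -172821376 /421515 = -410.00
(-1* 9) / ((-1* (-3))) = -3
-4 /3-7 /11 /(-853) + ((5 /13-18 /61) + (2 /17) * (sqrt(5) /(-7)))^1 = -27747644 /22322157-2 * sqrt(5) /119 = -1.28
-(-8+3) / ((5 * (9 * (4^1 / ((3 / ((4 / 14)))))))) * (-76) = -133 / 6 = -22.17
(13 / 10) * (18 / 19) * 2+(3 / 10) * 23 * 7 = 1929 / 38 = 50.76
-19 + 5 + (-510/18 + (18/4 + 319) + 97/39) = 7375/26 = 283.65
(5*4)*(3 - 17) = -280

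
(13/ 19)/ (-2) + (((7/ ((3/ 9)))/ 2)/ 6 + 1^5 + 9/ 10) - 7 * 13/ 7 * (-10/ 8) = 1858/ 95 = 19.56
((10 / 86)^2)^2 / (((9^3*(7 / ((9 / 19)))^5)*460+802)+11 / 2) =810 / 1047152280742656019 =0.00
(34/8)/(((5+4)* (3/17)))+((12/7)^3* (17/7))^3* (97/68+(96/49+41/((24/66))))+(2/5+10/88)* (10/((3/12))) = 171397104711434961587/805729010544612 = 212723.02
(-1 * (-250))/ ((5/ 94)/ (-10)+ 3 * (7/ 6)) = 47000/ 657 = 71.54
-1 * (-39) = 39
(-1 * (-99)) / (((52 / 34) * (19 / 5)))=8415 / 494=17.03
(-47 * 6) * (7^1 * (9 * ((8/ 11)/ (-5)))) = 142128/ 55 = 2584.15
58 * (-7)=-406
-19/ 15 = -1.27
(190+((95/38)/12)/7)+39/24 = 16099/84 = 191.65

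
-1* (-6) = 6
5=5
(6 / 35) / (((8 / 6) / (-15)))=-27 / 14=-1.93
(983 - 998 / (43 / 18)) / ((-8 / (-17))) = 413185 / 344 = 1201.12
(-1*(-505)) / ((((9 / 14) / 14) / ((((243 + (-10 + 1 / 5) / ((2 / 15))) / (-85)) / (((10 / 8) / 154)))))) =-688979984 / 255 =-2701882.29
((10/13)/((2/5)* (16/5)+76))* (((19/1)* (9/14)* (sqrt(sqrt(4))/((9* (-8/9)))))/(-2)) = 7125* sqrt(2)/937664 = 0.01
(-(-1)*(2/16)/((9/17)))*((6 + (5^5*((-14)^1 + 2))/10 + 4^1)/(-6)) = 15895/108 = 147.18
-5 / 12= -0.42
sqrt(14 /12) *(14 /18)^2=49 *sqrt(42) /486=0.65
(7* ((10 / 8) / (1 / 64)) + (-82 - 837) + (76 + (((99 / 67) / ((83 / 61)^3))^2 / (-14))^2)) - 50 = -140583980732963462168180920421223987 / 422174882008008552413100756334276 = -333.00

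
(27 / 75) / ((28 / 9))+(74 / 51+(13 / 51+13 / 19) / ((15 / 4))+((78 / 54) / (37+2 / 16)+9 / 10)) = 1665650269 / 604365300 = 2.76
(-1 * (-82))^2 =6724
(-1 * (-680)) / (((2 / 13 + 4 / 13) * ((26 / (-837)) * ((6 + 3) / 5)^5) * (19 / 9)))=-16468750 / 13851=-1188.99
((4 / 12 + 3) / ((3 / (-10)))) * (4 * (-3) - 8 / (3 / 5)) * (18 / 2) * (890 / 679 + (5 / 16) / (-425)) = 114923495 / 34629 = 3318.71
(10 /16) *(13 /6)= 65 /48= 1.35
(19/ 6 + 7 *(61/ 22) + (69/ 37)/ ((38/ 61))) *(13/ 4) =15422771/ 185592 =83.10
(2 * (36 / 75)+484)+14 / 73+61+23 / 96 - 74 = 82762967 / 175200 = 472.39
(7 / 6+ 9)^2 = 3721 / 36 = 103.36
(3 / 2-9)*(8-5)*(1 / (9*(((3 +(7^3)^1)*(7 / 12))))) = -15 / 1211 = -0.01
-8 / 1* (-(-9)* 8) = -576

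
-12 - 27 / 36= -51 / 4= -12.75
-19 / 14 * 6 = -57 / 7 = -8.14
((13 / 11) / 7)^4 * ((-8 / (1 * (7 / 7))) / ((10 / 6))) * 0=0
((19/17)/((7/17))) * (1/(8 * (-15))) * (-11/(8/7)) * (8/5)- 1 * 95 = -56791/600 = -94.65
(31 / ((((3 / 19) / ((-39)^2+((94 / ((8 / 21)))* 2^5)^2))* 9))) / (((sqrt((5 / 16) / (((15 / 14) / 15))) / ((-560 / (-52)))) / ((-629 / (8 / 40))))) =-102661663289320* sqrt(70) / 39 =-22023823059403.80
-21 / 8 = -2.62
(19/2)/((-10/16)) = -76/5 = -15.20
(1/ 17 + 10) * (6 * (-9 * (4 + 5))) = -83106/ 17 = -4888.59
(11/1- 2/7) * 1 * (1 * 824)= 61800/7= 8828.57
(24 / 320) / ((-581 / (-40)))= 3 / 581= 0.01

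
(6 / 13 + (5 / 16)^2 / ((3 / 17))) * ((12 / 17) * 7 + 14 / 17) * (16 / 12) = 496517 / 63648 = 7.80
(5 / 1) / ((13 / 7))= 35 / 13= 2.69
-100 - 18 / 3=-106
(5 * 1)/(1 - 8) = -5/7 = -0.71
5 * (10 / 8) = 25 / 4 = 6.25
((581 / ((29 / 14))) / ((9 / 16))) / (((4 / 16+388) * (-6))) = -260288 / 1215999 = -0.21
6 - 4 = 2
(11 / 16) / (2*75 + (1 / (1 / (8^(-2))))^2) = 2816 / 614401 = 0.00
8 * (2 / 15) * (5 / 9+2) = 368 / 135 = 2.73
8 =8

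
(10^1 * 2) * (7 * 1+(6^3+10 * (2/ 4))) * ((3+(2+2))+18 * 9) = 770640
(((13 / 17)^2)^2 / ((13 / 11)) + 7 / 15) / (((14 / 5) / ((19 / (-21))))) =-8997944 / 36832761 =-0.24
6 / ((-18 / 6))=-2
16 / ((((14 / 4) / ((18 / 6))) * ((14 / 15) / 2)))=1440 / 49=29.39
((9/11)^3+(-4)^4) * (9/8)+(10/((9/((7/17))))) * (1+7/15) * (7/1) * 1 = 293.31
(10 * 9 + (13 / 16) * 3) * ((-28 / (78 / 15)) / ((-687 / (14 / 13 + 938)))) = 26331130 / 38701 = 680.37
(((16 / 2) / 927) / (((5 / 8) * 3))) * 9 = 64 / 1545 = 0.04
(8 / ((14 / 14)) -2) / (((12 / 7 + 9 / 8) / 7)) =784 / 53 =14.79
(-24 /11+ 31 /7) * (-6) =-1038 /77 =-13.48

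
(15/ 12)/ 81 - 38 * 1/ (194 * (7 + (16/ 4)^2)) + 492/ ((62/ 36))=6401661433/ 22408164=285.68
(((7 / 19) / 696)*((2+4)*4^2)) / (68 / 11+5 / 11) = 308 / 40223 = 0.01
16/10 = 8/5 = 1.60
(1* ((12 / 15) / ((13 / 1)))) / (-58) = -2 / 1885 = -0.00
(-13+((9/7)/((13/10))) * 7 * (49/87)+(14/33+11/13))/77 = -97418/957957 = -0.10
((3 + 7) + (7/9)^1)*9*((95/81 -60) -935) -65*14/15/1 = -7813414/81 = -96461.90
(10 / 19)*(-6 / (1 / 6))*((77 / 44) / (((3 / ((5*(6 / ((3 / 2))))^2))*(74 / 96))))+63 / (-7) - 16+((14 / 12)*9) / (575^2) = -2677781453987 / 464858750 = -5760.42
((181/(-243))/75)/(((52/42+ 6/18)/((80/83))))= -20272/3327885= -0.01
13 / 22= 0.59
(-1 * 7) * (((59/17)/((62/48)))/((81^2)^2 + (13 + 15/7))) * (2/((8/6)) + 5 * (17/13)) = -0.00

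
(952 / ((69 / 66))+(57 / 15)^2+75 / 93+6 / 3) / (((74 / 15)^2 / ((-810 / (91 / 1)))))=-339.35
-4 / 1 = -4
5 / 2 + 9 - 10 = 3 / 2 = 1.50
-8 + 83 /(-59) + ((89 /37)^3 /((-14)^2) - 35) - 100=-84544864589 /585751292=-144.34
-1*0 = 0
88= 88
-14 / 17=-0.82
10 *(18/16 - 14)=-515/4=-128.75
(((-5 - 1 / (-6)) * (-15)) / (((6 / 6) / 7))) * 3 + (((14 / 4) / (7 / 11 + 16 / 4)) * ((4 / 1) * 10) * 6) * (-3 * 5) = -40635 / 34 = -1195.15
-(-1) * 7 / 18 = 7 / 18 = 0.39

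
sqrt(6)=2.45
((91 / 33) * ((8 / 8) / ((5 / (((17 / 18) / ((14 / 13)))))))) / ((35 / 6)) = 2873 / 34650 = 0.08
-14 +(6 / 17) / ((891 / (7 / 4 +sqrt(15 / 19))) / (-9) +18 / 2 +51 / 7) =-24693879 / 1762577 - 12936 * sqrt(285) / 33488963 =-14.02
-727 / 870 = -0.84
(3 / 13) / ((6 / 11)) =0.42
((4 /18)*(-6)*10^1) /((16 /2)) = -5 /3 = -1.67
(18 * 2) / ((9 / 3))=12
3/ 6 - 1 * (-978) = 1957/ 2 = 978.50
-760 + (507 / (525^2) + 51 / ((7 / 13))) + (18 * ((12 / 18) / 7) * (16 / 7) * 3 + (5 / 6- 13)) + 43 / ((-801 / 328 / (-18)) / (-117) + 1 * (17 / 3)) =-52583738087543 / 79901666250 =-658.11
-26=-26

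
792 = 792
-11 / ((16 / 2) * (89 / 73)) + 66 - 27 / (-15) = 237353 / 3560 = 66.67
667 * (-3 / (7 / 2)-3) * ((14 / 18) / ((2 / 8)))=-8004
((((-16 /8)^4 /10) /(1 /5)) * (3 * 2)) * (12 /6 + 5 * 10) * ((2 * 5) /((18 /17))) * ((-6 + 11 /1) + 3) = 565760 /3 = 188586.67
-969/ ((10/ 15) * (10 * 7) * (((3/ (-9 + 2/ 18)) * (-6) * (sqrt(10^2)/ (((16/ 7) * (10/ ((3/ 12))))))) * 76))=-544/ 441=-1.23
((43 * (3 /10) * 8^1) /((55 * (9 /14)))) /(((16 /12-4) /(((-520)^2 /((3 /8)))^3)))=-121875527861534720000 /297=-410355312665100067.34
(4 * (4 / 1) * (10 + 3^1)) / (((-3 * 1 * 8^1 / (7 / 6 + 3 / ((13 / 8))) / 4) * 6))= -470 / 27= -17.41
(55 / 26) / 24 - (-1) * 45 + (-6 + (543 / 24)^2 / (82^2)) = 657298015 / 16783104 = 39.16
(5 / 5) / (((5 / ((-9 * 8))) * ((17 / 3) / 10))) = -432 / 17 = -25.41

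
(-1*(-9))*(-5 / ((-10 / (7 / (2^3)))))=63 / 16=3.94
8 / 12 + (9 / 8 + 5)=163 / 24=6.79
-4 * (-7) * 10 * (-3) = -840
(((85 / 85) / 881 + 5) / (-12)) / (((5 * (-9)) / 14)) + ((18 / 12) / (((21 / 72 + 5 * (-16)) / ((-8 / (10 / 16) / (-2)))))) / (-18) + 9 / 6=744613447 / 455045310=1.64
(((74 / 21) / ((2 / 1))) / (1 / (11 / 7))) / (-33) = -37 / 441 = -0.08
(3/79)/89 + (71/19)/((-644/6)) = -0.03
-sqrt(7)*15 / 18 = -2.20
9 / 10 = 0.90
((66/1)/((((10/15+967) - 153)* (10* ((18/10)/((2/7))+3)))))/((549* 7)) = 11/48526842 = 0.00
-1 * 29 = -29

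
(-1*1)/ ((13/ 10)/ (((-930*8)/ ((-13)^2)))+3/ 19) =-1413600/ 181457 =-7.79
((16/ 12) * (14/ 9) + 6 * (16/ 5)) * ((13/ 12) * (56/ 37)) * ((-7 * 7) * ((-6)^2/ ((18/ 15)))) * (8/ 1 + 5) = -665924896/ 999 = -666591.49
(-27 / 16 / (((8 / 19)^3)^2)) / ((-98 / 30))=19053581805 / 205520896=92.71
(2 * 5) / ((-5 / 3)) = -6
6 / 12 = 1 / 2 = 0.50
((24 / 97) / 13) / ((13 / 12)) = 288 / 16393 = 0.02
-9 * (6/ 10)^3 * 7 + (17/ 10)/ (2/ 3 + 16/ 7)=-201999/ 15500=-13.03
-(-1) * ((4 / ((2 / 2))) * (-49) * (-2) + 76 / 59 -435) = -2461 / 59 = -41.71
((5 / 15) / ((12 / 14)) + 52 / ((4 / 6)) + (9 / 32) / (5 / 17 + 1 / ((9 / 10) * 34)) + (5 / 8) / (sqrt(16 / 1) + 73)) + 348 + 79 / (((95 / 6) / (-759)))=-70780586201 / 21067200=-3359.75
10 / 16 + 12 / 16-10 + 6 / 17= -1125 / 136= -8.27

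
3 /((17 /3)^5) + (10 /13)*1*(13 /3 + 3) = 312396971 /55374423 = 5.64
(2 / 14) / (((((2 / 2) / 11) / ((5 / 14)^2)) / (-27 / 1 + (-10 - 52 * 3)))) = -53075 / 1372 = -38.68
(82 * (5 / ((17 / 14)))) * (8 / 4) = 11480 / 17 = 675.29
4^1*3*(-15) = -180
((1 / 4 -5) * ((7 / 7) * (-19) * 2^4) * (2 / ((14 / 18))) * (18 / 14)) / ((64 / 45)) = 1315845 / 392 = 3356.75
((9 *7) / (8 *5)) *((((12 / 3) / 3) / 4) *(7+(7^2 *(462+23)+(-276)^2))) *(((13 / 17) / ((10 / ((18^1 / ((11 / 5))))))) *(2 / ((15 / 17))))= 20464353 / 275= 74415.83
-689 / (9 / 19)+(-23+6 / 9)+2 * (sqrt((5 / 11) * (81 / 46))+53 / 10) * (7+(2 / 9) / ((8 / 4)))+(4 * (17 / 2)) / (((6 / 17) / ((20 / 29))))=-1742272 / 1305+64 * sqrt(2530) / 253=-1322.35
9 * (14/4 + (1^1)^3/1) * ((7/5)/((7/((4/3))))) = 10.80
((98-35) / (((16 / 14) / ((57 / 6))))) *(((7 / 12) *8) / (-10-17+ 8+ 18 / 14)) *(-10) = 684285 / 496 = 1379.61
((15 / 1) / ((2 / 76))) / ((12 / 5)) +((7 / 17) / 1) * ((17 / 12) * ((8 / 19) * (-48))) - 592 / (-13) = 133997 / 494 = 271.25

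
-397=-397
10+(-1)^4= 11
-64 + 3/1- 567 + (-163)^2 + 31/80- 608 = 2026671/80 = 25333.39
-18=-18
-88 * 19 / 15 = -1672 / 15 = -111.47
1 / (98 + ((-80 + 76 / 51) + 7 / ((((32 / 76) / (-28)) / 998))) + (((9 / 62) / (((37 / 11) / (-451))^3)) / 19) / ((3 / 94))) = -1521565467 / 1584847452931496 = -0.00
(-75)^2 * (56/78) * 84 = 4410000/13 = 339230.77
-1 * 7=-7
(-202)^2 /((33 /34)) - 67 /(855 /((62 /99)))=3558512686 /84645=42040.44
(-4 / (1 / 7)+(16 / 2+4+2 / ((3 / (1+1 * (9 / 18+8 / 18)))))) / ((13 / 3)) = -3.39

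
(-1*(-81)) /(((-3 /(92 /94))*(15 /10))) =-828 /47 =-17.62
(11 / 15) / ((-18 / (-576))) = 352 / 15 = 23.47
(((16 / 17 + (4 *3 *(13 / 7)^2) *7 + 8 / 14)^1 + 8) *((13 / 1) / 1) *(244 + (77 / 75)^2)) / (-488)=-79760037227 / 40831875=-1953.38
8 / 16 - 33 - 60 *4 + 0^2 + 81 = -383 / 2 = -191.50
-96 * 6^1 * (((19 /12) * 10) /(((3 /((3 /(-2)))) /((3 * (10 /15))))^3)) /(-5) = -1824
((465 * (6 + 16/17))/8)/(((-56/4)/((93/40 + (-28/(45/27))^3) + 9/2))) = 3711412287/27200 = 136448.98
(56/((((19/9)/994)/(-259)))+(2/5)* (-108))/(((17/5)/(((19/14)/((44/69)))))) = -5595624207/1309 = -4274732.01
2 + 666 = 668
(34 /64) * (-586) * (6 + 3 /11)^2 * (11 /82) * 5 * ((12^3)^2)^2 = -73254306277815025.81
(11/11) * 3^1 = 3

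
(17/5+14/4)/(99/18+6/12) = 23/20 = 1.15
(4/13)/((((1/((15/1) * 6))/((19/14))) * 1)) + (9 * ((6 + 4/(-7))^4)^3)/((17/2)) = 2121382785549605774724/3058924471421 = 693506101.69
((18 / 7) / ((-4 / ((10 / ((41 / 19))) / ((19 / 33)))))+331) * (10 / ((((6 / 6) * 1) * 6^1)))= 467560 / 861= 543.04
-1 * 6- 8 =-14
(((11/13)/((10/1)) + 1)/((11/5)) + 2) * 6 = 2139/143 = 14.96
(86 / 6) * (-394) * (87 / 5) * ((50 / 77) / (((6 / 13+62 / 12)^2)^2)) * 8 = -1454893062704640 / 2859886555757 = -508.72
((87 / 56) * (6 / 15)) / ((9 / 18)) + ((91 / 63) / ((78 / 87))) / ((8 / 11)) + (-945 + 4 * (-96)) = -6680731 / 5040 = -1325.54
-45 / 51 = -15 / 17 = -0.88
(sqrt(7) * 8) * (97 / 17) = 776 * sqrt(7) / 17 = 120.77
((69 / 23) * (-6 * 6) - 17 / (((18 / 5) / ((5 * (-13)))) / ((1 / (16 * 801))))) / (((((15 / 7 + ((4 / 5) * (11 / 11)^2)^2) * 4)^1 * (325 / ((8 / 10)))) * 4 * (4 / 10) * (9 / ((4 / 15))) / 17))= -2964144701 / 394331146560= -0.01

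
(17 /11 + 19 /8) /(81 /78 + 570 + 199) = 4485 /880924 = 0.01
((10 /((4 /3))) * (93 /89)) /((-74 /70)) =-48825 /6586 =-7.41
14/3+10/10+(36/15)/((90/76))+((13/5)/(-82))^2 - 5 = 271751/100860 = 2.69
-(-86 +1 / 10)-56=299 / 10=29.90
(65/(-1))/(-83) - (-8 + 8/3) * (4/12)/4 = 917/747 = 1.23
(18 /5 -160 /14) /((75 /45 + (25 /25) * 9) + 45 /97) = -0.70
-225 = -225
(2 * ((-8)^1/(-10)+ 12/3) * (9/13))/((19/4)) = 1728/1235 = 1.40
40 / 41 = 0.98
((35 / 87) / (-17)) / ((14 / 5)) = -0.01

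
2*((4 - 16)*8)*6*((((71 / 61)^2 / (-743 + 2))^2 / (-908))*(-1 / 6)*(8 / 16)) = -203293448 / 575254942140489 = -0.00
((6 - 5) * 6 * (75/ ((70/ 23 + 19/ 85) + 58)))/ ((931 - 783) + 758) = 146625/ 18086327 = 0.01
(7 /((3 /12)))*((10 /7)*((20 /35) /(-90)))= -16 /63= -0.25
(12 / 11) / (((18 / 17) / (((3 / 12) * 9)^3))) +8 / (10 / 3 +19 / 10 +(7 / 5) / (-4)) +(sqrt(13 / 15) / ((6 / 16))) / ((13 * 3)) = 8 * sqrt(195) / 1755 +1379343 / 103136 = 13.44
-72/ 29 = -2.48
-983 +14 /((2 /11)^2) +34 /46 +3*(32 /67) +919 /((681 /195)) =-205811225 /699614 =-294.18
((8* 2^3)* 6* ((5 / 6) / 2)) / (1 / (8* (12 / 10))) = 1536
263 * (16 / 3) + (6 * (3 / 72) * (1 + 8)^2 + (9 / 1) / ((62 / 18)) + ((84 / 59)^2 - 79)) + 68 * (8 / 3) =660367799 / 431644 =1529.89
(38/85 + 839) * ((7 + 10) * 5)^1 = 71353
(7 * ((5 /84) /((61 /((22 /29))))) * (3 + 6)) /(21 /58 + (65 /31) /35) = 35805 /323971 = 0.11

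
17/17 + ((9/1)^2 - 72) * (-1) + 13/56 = -435/56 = -7.77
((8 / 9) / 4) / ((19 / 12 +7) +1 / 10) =40 / 1563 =0.03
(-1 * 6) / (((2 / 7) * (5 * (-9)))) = 7 / 15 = 0.47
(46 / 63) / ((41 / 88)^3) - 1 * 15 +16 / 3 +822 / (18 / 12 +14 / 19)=134724290383 / 369071955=365.04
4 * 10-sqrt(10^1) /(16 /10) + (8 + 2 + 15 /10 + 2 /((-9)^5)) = 6082043 /118098-5 * sqrt(10) /8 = 49.52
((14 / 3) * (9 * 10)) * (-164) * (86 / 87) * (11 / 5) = -149794.21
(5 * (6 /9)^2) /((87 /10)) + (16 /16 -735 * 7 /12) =-1338913 /3132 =-427.49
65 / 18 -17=-241 / 18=-13.39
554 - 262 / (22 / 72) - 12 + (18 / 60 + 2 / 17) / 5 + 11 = -2845869 / 9350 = -304.37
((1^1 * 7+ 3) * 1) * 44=440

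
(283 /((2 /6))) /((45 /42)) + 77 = 4347 /5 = 869.40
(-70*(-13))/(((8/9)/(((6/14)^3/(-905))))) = -3159/35476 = -0.09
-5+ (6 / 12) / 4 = -4.88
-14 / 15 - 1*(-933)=13981 / 15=932.07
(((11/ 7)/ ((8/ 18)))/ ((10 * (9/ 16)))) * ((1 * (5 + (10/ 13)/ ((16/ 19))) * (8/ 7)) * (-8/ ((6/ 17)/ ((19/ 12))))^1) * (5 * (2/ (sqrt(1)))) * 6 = -5826920/ 637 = -9147.44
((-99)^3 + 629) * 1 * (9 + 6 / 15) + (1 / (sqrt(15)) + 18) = -9114880 + sqrt(15) / 15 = -9114879.74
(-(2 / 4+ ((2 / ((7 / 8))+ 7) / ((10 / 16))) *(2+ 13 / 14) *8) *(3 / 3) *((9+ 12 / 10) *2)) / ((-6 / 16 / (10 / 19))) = 9291792 / 931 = 9980.44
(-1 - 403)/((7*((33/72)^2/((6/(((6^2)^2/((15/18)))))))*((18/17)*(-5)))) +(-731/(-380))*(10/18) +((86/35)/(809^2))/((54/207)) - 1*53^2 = -47907617702425007/17062751627460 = -2807.73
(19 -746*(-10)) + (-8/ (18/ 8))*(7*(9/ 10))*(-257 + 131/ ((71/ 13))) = 4507973/ 355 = 12698.52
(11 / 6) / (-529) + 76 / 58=120293 / 92046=1.31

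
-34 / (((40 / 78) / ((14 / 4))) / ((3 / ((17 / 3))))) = -2457 / 20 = -122.85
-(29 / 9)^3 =-24389 / 729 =-33.46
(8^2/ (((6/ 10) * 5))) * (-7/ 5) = -448/ 15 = -29.87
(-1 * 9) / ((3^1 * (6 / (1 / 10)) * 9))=-1 / 180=-0.01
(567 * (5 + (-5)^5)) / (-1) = 1769040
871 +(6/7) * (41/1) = 6343/7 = 906.14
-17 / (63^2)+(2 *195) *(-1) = -390.00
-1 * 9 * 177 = -1593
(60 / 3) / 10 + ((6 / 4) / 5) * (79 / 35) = 2.68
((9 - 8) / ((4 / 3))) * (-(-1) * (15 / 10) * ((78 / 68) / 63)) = 39 / 1904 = 0.02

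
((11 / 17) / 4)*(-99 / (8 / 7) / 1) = -7623 / 544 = -14.01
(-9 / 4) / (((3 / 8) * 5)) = -6 / 5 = -1.20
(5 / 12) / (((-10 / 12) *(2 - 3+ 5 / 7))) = 7 / 4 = 1.75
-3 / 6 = -0.50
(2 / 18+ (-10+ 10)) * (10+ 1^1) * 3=11 / 3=3.67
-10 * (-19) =190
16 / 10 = 8 / 5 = 1.60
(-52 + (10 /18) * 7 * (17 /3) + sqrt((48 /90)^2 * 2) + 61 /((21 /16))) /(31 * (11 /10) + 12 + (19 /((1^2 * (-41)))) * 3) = 656 * sqrt(2) /54993 + 1279610 /3464559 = 0.39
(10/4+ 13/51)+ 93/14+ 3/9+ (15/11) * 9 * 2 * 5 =132.46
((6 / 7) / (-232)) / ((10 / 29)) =-0.01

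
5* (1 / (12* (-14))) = -0.03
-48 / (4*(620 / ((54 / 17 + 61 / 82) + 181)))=-773337 / 216070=-3.58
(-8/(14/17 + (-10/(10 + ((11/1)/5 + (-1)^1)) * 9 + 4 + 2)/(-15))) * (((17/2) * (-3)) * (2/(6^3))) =1.97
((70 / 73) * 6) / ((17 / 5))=2100 / 1241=1.69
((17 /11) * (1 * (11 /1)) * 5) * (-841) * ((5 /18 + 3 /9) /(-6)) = 786335 /108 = 7280.88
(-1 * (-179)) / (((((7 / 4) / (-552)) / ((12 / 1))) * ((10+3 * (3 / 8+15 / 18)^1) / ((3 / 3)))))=-37942272 / 763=-49727.75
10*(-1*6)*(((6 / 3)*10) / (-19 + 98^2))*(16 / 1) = -1280 / 639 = -2.00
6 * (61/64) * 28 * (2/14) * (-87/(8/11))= -175131/64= -2736.42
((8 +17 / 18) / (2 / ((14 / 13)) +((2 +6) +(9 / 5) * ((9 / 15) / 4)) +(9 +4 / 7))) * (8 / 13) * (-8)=-3606400 / 1613313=-2.24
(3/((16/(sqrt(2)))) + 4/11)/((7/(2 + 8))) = 0.90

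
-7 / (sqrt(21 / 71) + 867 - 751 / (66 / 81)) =3388*sqrt(1491) / 102741675 + 4384534 / 34247225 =0.13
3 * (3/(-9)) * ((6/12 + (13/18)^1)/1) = -11/9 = -1.22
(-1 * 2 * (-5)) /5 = 2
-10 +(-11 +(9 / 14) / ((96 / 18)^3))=-21.00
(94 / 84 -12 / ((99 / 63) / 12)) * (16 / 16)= -41819 / 462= -90.52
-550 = -550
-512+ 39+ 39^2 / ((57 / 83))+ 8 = 33246 / 19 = 1749.79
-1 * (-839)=839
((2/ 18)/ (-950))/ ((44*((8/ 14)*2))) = -7/ 3009600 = -0.00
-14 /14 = -1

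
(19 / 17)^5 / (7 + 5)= 2476099 / 17038284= 0.15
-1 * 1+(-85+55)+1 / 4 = -123 / 4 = -30.75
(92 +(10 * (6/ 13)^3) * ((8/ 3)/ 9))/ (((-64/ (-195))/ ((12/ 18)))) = 253455/ 1352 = 187.47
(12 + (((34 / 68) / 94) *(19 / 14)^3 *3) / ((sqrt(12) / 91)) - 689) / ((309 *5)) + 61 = 89167 *sqrt(3) / 227720640 + 93568 / 1545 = 60.56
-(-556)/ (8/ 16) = 1112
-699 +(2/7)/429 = -2099095/3003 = -699.00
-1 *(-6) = 6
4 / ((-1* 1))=-4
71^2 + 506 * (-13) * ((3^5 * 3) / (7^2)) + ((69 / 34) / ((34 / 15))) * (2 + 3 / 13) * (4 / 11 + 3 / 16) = -12029923542289 / 129601472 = -92822.43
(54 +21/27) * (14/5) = 6902/45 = 153.38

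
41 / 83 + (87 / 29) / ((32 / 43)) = 12019 / 2656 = 4.53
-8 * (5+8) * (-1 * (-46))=-4784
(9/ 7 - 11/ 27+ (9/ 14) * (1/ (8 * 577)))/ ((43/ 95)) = 20801675/ 10718352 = 1.94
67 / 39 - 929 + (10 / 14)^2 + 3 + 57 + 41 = -1578050 / 1911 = -825.77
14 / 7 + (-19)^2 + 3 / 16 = 5811 / 16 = 363.19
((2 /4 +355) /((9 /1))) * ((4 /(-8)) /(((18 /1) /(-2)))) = 79 /36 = 2.19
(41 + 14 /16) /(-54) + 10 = 3985 /432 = 9.22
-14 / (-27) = 14 / 27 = 0.52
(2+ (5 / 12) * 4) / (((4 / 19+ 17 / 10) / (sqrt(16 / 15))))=152 * sqrt(15) / 297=1.98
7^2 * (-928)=-45472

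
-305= -305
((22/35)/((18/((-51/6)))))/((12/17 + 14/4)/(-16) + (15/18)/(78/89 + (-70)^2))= 1.13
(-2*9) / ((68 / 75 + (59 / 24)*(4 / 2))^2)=-1620000 / 3052009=-0.53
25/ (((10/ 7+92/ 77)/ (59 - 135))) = -73150/ 101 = -724.26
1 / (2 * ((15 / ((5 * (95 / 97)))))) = 95 / 582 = 0.16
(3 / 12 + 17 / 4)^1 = 9 / 2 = 4.50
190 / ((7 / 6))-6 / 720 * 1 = 136793 / 840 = 162.85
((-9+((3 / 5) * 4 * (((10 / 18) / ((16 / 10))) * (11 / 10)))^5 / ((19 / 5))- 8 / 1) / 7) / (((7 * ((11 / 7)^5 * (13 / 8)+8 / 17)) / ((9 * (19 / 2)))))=-463957981711 / 253448656128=-1.83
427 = 427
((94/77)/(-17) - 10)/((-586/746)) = 4917632/383537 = 12.82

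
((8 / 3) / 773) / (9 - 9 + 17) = 8 / 39423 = 0.00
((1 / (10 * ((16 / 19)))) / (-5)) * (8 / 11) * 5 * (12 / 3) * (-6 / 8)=57 / 220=0.26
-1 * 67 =-67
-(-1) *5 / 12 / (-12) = -5 / 144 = -0.03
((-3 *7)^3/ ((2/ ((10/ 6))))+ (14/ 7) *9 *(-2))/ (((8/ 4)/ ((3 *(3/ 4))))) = -139563/ 16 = -8722.69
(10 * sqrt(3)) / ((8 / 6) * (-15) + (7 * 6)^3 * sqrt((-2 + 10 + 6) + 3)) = 0.00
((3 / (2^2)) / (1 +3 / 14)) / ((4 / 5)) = 105 / 136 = 0.77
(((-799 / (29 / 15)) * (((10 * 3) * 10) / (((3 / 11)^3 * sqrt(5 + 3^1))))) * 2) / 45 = -53173450 * sqrt(2) / 783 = -96039.10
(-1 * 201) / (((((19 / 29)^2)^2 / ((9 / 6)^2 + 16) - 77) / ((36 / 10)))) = 9.40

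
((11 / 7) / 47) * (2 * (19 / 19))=22 / 329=0.07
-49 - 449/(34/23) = -11993/34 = -352.74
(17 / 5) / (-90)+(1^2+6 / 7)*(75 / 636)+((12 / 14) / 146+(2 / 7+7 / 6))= 39961753 / 24374700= 1.64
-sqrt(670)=-25.88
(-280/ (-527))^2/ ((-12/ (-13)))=254800/ 833187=0.31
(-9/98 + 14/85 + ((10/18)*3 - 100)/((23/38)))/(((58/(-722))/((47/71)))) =1583655954239/1183451430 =1338.17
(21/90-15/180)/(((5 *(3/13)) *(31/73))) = 949/3100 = 0.31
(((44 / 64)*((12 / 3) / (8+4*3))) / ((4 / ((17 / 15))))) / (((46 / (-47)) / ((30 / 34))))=-517 / 14720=-0.04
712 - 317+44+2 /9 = 3953 /9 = 439.22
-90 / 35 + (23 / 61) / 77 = -12055 / 4697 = -2.57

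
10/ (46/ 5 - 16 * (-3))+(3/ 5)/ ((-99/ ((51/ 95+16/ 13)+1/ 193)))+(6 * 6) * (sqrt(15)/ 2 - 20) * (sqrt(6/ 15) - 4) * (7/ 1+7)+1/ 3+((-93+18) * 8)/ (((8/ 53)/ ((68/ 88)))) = -241563461683/ 78657150+252 * (20 - sqrt(10)) * (40 - sqrt(15))/ 5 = 27587.06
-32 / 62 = -16 / 31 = -0.52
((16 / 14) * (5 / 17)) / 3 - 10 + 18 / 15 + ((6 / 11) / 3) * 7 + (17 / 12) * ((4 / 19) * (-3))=-3100157 / 373065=-8.31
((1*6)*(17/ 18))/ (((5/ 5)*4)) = 17/ 12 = 1.42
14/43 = 0.33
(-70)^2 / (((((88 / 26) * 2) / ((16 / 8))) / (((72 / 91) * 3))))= 3436.36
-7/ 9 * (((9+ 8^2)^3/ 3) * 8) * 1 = -21784952/ 27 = -806850.07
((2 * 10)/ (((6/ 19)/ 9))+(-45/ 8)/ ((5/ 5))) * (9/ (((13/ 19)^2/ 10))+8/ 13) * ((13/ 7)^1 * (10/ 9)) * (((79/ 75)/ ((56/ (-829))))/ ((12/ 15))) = -229470967805/ 52416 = -4377880.19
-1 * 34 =-34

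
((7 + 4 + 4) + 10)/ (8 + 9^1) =25/ 17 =1.47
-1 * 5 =-5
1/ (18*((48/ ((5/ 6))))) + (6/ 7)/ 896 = 61/ 31752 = 0.00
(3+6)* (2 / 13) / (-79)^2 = 0.00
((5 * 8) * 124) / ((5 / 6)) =5952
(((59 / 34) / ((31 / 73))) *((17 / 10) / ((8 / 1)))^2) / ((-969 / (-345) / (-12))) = -297183 / 376960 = -0.79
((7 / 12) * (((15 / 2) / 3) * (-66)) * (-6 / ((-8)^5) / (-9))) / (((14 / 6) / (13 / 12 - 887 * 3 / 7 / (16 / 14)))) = -437635 / 1572864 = -0.28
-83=-83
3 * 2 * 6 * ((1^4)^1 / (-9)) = -4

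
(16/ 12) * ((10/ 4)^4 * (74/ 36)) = 23125/ 216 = 107.06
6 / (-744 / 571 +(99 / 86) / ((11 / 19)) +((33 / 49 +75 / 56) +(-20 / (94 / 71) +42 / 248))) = -84139791792 / 171629443609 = -0.49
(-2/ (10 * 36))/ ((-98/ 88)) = 11/ 2205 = 0.00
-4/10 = -2/5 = -0.40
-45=-45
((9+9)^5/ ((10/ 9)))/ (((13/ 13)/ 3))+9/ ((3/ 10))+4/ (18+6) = 153055913/ 30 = 5101863.77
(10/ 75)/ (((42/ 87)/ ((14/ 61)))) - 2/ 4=-799/ 1830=-0.44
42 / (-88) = -21 / 44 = -0.48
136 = 136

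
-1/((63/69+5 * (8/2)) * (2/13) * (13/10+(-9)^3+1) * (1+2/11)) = 1265/3495427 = 0.00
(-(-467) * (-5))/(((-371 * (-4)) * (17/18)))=-21015/12614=-1.67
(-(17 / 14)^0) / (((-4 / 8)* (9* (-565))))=-2 / 5085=-0.00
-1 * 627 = -627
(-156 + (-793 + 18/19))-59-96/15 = -96278/95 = -1013.45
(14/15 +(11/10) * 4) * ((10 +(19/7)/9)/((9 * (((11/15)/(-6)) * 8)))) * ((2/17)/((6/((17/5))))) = -236/567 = -0.42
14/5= 2.80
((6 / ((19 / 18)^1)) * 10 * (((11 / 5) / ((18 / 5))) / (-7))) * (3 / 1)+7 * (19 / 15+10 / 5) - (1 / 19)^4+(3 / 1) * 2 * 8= 766006156 / 13683705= 55.98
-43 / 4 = -10.75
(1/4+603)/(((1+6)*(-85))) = -2413/2380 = -1.01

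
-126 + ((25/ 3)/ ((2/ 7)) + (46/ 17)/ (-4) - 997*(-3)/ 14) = 82919/ 714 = 116.13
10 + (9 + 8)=27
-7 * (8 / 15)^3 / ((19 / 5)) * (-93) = 111104 / 4275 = 25.99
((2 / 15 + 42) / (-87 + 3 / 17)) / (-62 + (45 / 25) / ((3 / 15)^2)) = 158 / 5535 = 0.03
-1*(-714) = 714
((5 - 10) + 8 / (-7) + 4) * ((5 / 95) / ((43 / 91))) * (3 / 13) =-45 / 817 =-0.06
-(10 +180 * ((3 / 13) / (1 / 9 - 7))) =-3.97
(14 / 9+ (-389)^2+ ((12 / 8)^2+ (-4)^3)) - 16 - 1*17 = 151227.81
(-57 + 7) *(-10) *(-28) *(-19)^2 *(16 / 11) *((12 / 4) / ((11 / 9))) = -2183328000 / 121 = -18044033.06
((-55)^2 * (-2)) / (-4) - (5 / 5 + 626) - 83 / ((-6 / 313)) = 15646 / 3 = 5215.33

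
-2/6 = -1/3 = -0.33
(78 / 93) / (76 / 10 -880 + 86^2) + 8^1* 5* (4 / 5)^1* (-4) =-64714047 / 505579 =-128.00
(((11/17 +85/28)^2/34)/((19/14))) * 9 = 27657081/10454864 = 2.65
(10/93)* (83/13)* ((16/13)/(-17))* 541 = -7184480/267189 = -26.89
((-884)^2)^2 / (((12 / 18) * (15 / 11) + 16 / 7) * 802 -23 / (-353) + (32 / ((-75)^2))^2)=238330300.56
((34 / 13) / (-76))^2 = 289 / 244036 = 0.00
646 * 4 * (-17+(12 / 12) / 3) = -129200 / 3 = -43066.67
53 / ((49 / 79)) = 4187 / 49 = 85.45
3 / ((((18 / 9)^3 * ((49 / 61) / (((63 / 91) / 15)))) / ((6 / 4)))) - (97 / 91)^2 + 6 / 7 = -163469 / 662480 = -0.25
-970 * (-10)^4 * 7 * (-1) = 67900000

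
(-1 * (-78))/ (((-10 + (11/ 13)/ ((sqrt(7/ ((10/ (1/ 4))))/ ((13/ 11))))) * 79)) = -91/ 869 - 13 * sqrt(70)/ 4345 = -0.13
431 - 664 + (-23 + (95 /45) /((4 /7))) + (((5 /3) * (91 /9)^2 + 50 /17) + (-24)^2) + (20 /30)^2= 8220211 /16524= 497.47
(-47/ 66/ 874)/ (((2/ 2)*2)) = -47/ 115368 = -0.00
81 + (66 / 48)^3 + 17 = 51507 / 512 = 100.60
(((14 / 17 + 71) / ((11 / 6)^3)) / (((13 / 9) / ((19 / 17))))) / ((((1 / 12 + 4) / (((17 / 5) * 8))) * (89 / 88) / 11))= 3148720128 / 4818905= 653.41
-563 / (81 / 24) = -4504 / 27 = -166.81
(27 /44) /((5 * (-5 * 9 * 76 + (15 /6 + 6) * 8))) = -27 /737440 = -0.00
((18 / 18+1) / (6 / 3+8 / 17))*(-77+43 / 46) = -59483 / 966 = -61.58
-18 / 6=-3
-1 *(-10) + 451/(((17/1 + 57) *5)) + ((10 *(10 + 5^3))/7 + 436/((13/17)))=26068321/33670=774.23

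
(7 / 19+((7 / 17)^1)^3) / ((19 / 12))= 490896 / 1773593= 0.28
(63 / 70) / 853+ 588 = 588.00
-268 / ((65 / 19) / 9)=-45828 / 65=-705.05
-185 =-185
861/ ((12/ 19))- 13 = 5401/ 4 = 1350.25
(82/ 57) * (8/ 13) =656/ 741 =0.89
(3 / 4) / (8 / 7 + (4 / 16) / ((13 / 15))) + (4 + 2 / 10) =12306 / 2605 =4.72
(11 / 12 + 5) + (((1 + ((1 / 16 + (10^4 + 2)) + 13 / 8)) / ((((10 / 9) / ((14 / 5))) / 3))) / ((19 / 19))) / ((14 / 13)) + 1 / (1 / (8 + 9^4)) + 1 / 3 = 2457861 / 32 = 76808.16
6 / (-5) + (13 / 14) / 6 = -439 / 420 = -1.05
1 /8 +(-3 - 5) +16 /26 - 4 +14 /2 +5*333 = 172717 /104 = 1660.74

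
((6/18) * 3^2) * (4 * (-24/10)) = -144/5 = -28.80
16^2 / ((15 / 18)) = 307.20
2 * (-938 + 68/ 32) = -7487/ 4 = -1871.75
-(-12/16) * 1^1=3/4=0.75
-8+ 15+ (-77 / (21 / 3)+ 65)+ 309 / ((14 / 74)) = 11860 / 7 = 1694.29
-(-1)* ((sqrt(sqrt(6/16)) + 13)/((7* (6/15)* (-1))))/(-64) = 5* 6^(1/4)/1792 + 65/896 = 0.08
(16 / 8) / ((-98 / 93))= -1.90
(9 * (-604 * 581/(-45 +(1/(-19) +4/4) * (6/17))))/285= 852244/3435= 248.11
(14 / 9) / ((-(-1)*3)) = 14 / 27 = 0.52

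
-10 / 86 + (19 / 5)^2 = 14.32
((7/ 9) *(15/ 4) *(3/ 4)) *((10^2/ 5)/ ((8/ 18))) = 1575/ 16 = 98.44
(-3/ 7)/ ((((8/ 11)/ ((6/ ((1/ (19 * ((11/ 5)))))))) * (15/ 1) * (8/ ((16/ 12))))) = -2299/ 1400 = -1.64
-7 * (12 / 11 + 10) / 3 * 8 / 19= -6832 / 627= -10.90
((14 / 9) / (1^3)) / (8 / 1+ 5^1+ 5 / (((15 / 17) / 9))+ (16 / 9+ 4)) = 7 / 314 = 0.02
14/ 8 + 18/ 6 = 4.75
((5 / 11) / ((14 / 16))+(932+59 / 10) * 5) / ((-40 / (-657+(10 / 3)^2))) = 4198514819 / 55440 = 75730.79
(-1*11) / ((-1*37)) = 11 / 37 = 0.30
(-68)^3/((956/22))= -1729376/239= -7235.88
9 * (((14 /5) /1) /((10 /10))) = 126 /5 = 25.20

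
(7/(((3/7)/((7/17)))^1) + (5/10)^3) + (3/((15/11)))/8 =1817/255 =7.13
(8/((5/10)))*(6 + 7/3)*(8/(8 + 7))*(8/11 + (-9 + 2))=-14720/33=-446.06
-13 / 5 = -2.60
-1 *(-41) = 41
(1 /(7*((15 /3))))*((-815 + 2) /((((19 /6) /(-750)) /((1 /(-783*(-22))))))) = 13550 /42427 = 0.32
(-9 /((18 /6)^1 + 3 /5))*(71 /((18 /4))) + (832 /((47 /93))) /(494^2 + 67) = -4072162171 /103255569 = -39.44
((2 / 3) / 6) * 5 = 5 / 9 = 0.56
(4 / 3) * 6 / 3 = 8 / 3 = 2.67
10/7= 1.43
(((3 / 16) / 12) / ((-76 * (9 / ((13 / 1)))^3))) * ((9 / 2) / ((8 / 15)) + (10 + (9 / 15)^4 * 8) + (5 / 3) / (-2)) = -1228626113 / 106375680000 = -0.01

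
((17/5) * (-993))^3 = -4810547525841/125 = -38484380206.73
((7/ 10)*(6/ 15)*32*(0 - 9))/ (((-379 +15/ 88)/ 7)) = 1241856/ 833425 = 1.49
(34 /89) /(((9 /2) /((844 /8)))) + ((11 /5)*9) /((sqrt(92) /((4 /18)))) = 11*sqrt(23) /115 + 7174 /801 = 9.42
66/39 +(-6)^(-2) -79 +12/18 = -35855/468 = -76.61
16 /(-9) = -1.78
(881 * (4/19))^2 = 12418576/361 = 34400.49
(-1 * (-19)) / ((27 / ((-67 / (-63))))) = 1273 / 1701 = 0.75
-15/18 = -5/6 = -0.83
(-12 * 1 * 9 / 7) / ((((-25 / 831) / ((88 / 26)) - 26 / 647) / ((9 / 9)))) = 2554946064 / 8126573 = 314.39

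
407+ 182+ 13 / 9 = 590.44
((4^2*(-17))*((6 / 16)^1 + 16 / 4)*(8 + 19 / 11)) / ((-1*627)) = 127330 / 6897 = 18.46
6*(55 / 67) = 330 / 67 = 4.93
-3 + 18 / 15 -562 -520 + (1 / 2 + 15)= -10683 / 10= -1068.30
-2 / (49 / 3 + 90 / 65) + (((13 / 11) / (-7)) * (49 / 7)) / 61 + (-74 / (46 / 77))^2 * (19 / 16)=71504918279815 / 3924426704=18220.47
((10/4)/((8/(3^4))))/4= 405/64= 6.33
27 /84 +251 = 7037 /28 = 251.32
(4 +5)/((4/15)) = 135/4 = 33.75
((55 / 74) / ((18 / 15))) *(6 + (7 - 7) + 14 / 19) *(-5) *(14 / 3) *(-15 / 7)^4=-495000000 / 241129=-2052.84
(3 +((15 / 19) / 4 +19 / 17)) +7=14619 / 1292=11.32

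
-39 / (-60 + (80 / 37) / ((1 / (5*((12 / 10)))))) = 481 / 580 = 0.83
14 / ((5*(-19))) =-14 / 95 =-0.15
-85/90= -0.94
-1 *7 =-7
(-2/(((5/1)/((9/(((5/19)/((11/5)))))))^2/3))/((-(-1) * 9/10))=-4717548/3125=-1509.62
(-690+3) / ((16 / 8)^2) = -687 / 4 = -171.75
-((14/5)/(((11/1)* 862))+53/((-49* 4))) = 1254993/4646180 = 0.27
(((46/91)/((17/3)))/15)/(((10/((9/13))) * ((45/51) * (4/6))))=207/295750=0.00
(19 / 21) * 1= 19 / 21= 0.90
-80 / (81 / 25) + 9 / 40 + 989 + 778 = 5645809 / 3240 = 1742.53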